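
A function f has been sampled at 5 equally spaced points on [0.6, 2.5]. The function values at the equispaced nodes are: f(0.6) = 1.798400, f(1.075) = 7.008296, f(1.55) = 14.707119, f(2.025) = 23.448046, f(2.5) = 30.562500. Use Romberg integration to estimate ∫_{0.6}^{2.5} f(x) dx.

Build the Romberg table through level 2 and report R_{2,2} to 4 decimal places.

29.0830

R_{0,0} (trapezoid, 1 panel, h=1.9000): 30.742855
R_{1,0} (trapezoid, 2 panels, h=0.9500): 29.343191
R_{2,0} (trapezoid, 4 panels, h=0.4750): 29.138358
R_{1,1} = 29.343191 + (29.343191 − 30.742855)/3 = 28.876636
R_{2,1} = 29.138358 + (29.138358 − 29.343191)/3 = 29.070080
R_{2,2} = 29.070080 + (29.070080 − 28.876636)/15 = 29.082976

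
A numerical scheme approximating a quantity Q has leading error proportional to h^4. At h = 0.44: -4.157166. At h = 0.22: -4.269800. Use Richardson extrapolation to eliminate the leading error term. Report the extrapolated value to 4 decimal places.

-4.2773

The leading error scales as h^4; refining by a factor of 2 reduces it by 2^4 = 16.
Extrapolated value = (16·A(h/2) − A(h)) / (16 − 1)
= (16·(-4.269800) − (-4.157166)) / 15
= -64.159634 / 15 = -4.277309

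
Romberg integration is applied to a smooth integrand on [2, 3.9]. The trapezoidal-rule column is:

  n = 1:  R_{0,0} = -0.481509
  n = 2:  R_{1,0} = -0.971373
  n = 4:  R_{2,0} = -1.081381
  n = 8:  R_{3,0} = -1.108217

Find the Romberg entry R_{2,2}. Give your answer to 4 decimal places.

-1.1169

R_{1,1} = -0.971373 + (-0.971373 − (-0.481509))/3 = -1.134661
R_{2,1} = (4·(-1.081381) − (-0.971373)) / 3 = -1.118050
R_{2,2} = (16·(-1.118050) − (-1.134661)) / 15 = -1.116943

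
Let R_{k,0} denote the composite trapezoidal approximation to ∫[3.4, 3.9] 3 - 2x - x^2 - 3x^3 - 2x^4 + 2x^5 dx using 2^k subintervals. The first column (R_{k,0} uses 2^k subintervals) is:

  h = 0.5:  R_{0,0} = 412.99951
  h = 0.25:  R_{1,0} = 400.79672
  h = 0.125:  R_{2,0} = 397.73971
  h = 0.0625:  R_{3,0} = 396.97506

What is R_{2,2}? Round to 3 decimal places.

396.720

R_{1,1} = (4·400.79672 − 412.99951) / 3 = 396.72912
R_{2,1} = (4·397.73971 − 400.79672) / 3 = 396.72071
R_{2,2} = 396.72071 + (396.72071 − 396.72912)/15 = 396.72015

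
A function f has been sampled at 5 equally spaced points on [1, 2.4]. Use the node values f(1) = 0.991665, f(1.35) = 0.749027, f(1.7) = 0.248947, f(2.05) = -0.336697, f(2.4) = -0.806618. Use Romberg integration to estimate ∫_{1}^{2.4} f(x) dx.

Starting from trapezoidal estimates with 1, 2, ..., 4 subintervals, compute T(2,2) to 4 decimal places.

T(0,0) (trapezoid, 1 panel, h=1.4000): 0.129533
T(1,0) (trapezoid, 2 panels, h=0.7000): 0.239029
T(2,0) (trapezoid, 4 panels, h=0.3500): 0.263830
T(1,1) = 0.239029 + (0.239029 − 0.129533)/3 = 0.275528
T(2,1) = 0.263830 + (0.263830 − 0.239029)/3 = 0.272097
T(2,2) = 0.272097 + (0.272097 − 0.275528)/15 = 0.271868

0.2719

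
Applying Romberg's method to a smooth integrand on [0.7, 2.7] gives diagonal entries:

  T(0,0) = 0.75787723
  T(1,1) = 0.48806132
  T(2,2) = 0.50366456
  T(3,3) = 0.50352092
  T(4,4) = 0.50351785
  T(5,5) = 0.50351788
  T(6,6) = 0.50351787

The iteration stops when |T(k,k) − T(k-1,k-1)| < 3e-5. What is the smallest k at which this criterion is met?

|T(1,1) − T(0,0)| = 0.26981591 ≥ 3e-5
|T(2,2) − T(1,1)| = 0.01560324 ≥ 3e-5
|T(3,3) − T(2,2)| = 0.00014364 ≥ 3e-5
|T(4,4) − T(3,3)| = 0.00000307 < 3e-5

k = 4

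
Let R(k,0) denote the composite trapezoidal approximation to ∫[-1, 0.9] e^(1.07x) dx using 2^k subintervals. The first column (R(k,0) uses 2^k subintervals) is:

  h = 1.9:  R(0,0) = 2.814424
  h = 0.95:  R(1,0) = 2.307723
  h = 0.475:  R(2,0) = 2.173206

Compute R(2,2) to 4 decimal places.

2.1277

R(1,1) = 2.307723 + (2.307723 − 2.814424)/3 = 2.138823
R(2,1) = 2.173206 + (2.173206 − 2.307723)/3 = 2.128367
R(2,2) = 2.128367 + (2.128367 − 2.138823)/15 = 2.127670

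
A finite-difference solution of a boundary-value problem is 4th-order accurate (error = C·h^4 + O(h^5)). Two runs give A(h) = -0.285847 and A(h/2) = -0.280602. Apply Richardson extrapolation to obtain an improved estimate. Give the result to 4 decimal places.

-0.2803

Extrapolated value = (16·A(h/2) − A(h)) / (16 − 1)
= (16·(-0.280602) − (-0.285847)) / 15
= -4.203785 / 15 = -0.280252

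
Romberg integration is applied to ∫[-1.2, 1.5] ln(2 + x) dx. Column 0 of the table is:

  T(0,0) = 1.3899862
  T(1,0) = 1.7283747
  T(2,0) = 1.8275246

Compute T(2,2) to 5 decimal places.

Richardson extrapolation on the trapezoidal column (denominator 4−1=3):
T(1,1) = (4·1.7283747 − 1.3899862) / 3 = 1.8411709
T(2,1) = 1.8275246 + (1.8275246 − 1.7283747)/3 = 1.8605746
T(2,2) = 1.8605746 + (1.8605746 − 1.8411709)/15 = 1.8618682

1.86187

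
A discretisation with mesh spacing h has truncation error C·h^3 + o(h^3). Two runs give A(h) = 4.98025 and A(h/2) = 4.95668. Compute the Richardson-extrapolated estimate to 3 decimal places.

Extrapolated value = (8·A(h/2) − A(h)) / (8 − 1)
= (8·4.95668 − 4.98025) / 7
= 34.67319 / 7 = 4.95331

4.953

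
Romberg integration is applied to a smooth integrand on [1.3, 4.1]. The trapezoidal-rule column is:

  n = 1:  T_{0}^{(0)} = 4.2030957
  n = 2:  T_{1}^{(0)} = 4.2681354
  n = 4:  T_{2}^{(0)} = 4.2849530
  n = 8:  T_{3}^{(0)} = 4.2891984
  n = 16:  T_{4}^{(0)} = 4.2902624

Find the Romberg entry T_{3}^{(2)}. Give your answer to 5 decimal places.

T_{2}^{(1)} = (4·4.2849530 − 4.2681354) / 3 = 4.2905589
T_{3}^{(1)} = (4·4.2891984 − 4.2849530) / 3 = 4.2906135
T_{3}^{(2)} = (16·4.2906135 − 4.2905589) / 15 = 4.2906171
(Column j=1 coincides with Simpson's rule on the same nodes.)

4.29062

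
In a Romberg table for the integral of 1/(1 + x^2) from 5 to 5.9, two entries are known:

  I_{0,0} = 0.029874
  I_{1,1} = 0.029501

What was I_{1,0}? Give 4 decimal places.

0.0296

From I_{1,1} = (4·I_{1,0} − I_{0,0})/3, solve for I_{1,0}:
4·I_{1,0} = 3·0.029501 + 0.029874 = 0.118377
I_{1,0} = 0.029594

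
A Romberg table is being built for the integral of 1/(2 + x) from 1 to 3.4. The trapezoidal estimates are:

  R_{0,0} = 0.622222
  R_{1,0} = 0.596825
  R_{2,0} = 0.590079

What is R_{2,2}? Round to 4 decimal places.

0.5878

Richardson extrapolation on the trapezoidal column (denominator 4−1=3):
R_{1,1} = (4·0.596825 − 0.622222) / 3 = 0.588359
R_{2,1} = (4·0.590079 − 0.596825) / 3 = 0.587830
R_{2,2} = 0.587830 + (0.587830 − 0.588359)/15 = 0.587795
(Column j=1 coincides with Simpson's rule on the same nodes.)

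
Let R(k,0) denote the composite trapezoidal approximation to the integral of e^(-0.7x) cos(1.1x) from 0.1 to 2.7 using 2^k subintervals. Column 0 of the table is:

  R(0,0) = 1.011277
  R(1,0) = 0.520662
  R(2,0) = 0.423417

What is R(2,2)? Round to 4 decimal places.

0.3933

Richardson extrapolation on the trapezoidal column (denominator 4−1=3):
R(1,1) = 0.520662 + (0.520662 − 1.011277)/3 = 0.357124
R(2,1) = 0.423417 + (0.423417 − 0.520662)/3 = 0.391002
R(2,2) = 0.391002 + (0.391002 − 0.357124)/15 = 0.393261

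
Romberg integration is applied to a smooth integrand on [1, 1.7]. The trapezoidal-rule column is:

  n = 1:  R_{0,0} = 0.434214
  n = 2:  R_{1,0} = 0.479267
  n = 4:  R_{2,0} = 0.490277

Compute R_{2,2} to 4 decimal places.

R_{1,1} = (4·0.479267 − 0.434214) / 3 = 0.494285
R_{2,1} = (4·0.490277 − 0.479267) / 3 = 0.493947
R_{2,2} = 0.493947 + (0.493947 − 0.494285)/15 = 0.493924

0.4939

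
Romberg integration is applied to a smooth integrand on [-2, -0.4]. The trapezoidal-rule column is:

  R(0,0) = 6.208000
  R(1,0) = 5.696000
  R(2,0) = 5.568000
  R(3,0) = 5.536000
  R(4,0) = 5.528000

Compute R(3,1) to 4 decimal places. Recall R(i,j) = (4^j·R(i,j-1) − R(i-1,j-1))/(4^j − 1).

R(3,1) = (4·5.536000 − 5.568000) / 3 = 5.525333

5.5253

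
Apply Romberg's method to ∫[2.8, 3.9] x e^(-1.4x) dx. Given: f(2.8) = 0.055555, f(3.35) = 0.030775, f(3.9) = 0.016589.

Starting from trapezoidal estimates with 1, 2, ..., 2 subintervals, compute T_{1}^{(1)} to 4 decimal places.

T_{0}^{(0)} (trapezoid, 1 panel, h=1.1000): 0.039679
T_{1}^{(0)} (trapezoid, 2 panels, h=0.5500): 0.036766
T_{1}^{(1)} = 0.036766 + (0.036766 − 0.039679)/3 = 0.035795

0.0358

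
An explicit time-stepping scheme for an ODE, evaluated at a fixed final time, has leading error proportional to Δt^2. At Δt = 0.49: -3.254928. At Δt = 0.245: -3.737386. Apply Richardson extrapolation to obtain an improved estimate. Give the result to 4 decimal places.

-3.8982

Extrapolated value = (4·A(Δt/2) − A(Δt)) / (4 − 1)
= (4·(-3.737386) − (-3.254928)) / 3
= -11.694616 / 3 = -3.898205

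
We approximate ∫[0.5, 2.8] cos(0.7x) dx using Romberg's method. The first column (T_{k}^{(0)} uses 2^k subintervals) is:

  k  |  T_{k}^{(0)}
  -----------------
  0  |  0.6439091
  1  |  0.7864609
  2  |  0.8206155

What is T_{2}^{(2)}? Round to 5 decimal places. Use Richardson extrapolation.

Richardson extrapolation on the trapezoidal column (denominator 4−1=3):
T_{1}^{(1)} = 0.7864609 + (0.7864609 − 0.6439091)/3 = 0.8339782
T_{2}^{(1)} = 0.8206155 + (0.8206155 − 0.7864609)/3 = 0.8320004
T_{2}^{(2)} = (16·0.8320004 − 0.8339782) / 15 = 0.8318685

0.83187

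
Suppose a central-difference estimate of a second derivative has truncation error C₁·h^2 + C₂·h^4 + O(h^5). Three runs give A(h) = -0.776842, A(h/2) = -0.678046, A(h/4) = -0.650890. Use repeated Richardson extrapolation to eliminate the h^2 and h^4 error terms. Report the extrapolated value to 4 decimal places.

First eliminate the h^2 term (factor 2^2 = 4):
  B₁ = (4·(-0.678046) − (-0.776842))/3 = -0.645114
  B₂ = (4·(-0.650890) − (-0.678046))/3 = -0.641838
Then eliminate the h^4 term (factor 2^4 = 16):
  (16·(-0.641838) − (-0.645114))/15 = -0.641620

-0.6416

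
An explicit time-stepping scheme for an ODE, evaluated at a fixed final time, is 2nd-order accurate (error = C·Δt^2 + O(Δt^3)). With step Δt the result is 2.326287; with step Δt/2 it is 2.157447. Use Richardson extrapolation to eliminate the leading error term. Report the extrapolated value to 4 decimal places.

2.1012

The leading error scales as Δt^2; refining by a factor of 2 reduces it by 2^2 = 4.
Extrapolated value = (4·A(Δt/2) − A(Δt)) / (4 − 1)
= (4·2.157447 − 2.326287) / 3
= 6.303501 / 3 = 2.101167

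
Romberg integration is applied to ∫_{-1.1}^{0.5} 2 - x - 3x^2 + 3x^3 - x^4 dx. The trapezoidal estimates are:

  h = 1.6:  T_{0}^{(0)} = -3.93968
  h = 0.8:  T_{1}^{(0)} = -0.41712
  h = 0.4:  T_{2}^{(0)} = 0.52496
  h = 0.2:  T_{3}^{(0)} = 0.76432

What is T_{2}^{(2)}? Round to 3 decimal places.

Richardson extrapolation on the trapezoidal column (denominator 4−1=3):
T_{1}^{(1)} = (4·(-0.41712) − (-3.93968)) / 3 = 0.75707
T_{2}^{(1)} = 0.52496 + (0.52496 − (-0.41712))/3 = 0.83899
T_{2}^{(2)} = (16·0.83899 − 0.75707) / 15 = 0.84445

0.844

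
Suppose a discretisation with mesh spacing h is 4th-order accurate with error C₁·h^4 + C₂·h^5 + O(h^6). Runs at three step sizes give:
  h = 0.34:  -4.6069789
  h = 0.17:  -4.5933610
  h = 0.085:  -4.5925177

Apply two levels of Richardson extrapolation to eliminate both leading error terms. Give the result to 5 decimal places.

-4.59246

First eliminate the h^4 term (factor 2^4 = 16):
  B₁ = (16·(-4.5933610) − (-4.6069789))/15 = -4.5924531
  B₂ = (16·(-4.5925177) − (-4.5933610))/15 = -4.5924615
Then eliminate the h^5 term (factor 2^5 = 32):
  (32·(-4.5924615) − (-4.5924531))/31 = -4.5924618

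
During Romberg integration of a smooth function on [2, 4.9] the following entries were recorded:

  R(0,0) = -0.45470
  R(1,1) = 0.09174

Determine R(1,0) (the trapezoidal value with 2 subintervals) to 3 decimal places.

-0.045

From R(1,1) = (4·R(1,0) − R(0,0))/3, solve for R(1,0):
4·R(1,0) = 3·0.09174 + (-0.45470) = -0.17948
R(1,0) = -0.04487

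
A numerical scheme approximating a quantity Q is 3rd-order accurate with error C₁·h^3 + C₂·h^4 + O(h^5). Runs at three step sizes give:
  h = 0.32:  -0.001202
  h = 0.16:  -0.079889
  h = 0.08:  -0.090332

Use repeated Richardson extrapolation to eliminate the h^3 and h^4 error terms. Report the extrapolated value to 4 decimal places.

First eliminate the h^3 term (factor 2^3 = 8):
  B₁ = (8·(-0.079889) − (-0.001202))/7 = -0.091130
  B₂ = (8·(-0.090332) − (-0.079889))/7 = -0.091824
Then eliminate the h^4 term (factor 2^4 = 16):
  (16·(-0.091824) − (-0.091130))/15 = -0.091870

-0.0919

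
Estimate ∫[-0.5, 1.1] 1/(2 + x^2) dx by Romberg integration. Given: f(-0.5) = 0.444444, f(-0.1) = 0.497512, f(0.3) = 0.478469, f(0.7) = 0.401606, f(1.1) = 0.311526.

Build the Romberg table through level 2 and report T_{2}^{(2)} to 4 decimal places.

T_{0}^{(0)} (trapezoid, 1 panel, h=1.6000): 0.604776
T_{1}^{(0)} (trapezoid, 2 panels, h=0.8000): 0.685163
T_{2}^{(0)} (trapezoid, 4 panels, h=0.4000): 0.702229
T_{1}^{(1)} = 0.685163 + (0.685163 − 0.604776)/3 = 0.711959
T_{2}^{(1)} = 0.702229 + (0.702229 − 0.685163)/3 = 0.707918
T_{2}^{(2)} = 0.707918 + (0.707918 − 0.711959)/15 = 0.707649

0.7076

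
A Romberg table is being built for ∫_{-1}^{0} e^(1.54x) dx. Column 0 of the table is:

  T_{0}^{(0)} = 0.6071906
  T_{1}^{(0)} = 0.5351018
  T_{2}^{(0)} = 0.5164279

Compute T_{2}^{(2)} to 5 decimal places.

T_{1}^{(1)} = 0.5351018 + (0.5351018 − 0.6071906)/3 = 0.5110722
T_{2}^{(1)} = 0.5164279 + (0.5164279 − 0.5351018)/3 = 0.5102033
T_{2}^{(2)} = (16·0.5102033 − 0.5110722) / 15 = 0.5101454

0.51015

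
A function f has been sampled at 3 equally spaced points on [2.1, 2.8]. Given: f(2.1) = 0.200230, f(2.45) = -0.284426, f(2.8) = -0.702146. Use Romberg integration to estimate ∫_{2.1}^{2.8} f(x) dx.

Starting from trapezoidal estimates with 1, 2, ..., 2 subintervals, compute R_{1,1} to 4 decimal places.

-0.1913

R_{0,0} (trapezoid, 1 panel, h=0.7000): -0.175671
R_{1,0} (trapezoid, 2 panels, h=0.3500): -0.187384
R_{1,1} = -0.187384 + (-0.187384 − (-0.175671))/3 = -0.191288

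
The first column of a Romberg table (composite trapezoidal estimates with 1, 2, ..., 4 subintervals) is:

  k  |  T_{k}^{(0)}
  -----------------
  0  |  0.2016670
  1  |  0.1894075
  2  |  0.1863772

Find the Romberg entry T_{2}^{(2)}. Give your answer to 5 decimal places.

0.18537

T_{1}^{(1)} = (4·0.1894075 − 0.2016670) / 3 = 0.1853210
T_{2}^{(1)} = (4·0.1863772 − 0.1894075) / 3 = 0.1853671
T_{2}^{(2)} = (16·0.1853671 − 0.1853210) / 15 = 0.1853702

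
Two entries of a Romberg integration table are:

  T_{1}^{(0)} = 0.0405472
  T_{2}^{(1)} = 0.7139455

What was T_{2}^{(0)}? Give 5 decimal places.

0.54560

From T_{2}^{(1)} = (4·T_{2}^{(0)} − T_{1}^{(0)})/3, solve for T_{2}^{(0)}:
4·T_{2}^{(0)} = 3·0.7139455 + 0.0405472 = 2.1823837
T_{2}^{(0)} = 0.5455959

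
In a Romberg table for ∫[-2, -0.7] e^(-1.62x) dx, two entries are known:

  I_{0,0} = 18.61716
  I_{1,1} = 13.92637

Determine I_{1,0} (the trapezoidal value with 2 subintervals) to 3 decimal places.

15.099

From I_{1,1} = (4·I_{1,0} − I_{0,0})/3, solve for I_{1,0}:
4·I_{1,0} = 3·13.92637 + 18.61716 = 60.39627
I_{1,0} = 15.09907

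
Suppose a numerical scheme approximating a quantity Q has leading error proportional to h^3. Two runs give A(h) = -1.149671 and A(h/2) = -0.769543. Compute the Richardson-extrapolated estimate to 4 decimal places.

The leading error scales as h^3; refining by a factor of 2 reduces it by 2^3 = 8.
Extrapolated value = (8·A(h/2) − A(h)) / (8 − 1)
= (8·(-0.769543) − (-1.149671)) / 7
= -5.006673 / 7 = -0.715239

-0.7152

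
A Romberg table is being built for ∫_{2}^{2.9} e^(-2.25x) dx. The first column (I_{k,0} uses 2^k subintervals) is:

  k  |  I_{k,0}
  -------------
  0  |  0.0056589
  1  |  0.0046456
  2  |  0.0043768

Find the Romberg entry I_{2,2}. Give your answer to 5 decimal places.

Richardson extrapolation on the trapezoidal column (denominator 4−1=3):
I_{1,1} = (4·0.0046456 − 0.0056589) / 3 = 0.0043078
I_{2,1} = (4·0.0043768 − 0.0046456) / 3 = 0.0042872
I_{2,2} = 0.0042872 + (0.0042872 − 0.0043078)/15 = 0.0042858

0.00429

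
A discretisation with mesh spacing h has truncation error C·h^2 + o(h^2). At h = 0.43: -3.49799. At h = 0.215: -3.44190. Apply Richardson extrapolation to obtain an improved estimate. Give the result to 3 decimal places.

-3.423

The leading error scales as h^2; refining by a factor of 2 reduces it by 2^2 = 4.
Extrapolated value = (4·A(h/2) − A(h)) / (4 − 1)
= (4·(-3.44190) − (-3.49799)) / 3
= -10.26961 / 3 = -3.42320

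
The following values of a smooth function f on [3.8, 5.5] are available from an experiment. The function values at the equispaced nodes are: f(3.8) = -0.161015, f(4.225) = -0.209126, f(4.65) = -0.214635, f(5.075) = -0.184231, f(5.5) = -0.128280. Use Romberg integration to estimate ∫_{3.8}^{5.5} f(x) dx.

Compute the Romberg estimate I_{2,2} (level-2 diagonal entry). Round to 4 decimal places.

-0.3247

I_{0,0} (trapezoid, 1 panel, h=1.7000): -0.245901
I_{1,0} (trapezoid, 2 panels, h=0.8500): -0.305390
I_{2,0} (trapezoid, 4 panels, h=0.4250): -0.319872
I_{1,1} = -0.305390 + (-0.305390 − (-0.245901))/3 = -0.325220
I_{2,1} = -0.319872 + (-0.319872 − (-0.305390))/3 = -0.324699
I_{2,2} = -0.324699 + (-0.324699 − (-0.325220))/15 = -0.324664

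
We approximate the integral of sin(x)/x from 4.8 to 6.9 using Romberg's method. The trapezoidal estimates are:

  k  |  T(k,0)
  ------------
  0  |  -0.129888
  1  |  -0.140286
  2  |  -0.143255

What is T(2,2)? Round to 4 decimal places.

-0.1443

Richardson extrapolation on the trapezoidal column (denominator 4−1=3):
T(1,1) = -0.140286 + (-0.140286 − (-0.129888))/3 = -0.143752
T(2,1) = (4·(-0.143255) − (-0.140286)) / 3 = -0.144245
T(2,2) = (16·(-0.144245) − (-0.143752)) / 15 = -0.144278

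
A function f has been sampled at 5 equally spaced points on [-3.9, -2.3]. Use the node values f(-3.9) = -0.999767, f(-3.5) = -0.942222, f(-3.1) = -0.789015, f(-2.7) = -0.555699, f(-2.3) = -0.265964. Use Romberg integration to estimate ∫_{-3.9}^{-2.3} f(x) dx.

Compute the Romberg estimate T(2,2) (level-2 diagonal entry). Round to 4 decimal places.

T(0,0) (trapezoid, 1 panel, h=1.6000): -1.012585
T(1,0) (trapezoid, 2 panels, h=0.8000): -1.137504
T(2,0) (trapezoid, 4 panels, h=0.4000): -1.167921
T(1,1) = -1.137504 + (-1.137504 − (-1.012585))/3 = -1.179144
T(2,1) = -1.167921 + (-1.167921 − (-1.137504))/3 = -1.178060
T(2,2) = -1.178060 + (-1.178060 − (-1.179144))/15 = -1.177988

-1.1780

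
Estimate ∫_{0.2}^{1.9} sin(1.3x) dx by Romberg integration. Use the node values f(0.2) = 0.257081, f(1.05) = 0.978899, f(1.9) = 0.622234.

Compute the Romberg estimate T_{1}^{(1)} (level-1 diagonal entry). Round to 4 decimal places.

T_{0}^{(0)} (trapezoid, 1 panel, h=1.7000): 0.747418
T_{1}^{(0)} (trapezoid, 2 panels, h=0.8500): 1.205773
T_{1}^{(1)} = 1.205773 + (1.205773 − 0.747418)/3 = 1.358558

1.3586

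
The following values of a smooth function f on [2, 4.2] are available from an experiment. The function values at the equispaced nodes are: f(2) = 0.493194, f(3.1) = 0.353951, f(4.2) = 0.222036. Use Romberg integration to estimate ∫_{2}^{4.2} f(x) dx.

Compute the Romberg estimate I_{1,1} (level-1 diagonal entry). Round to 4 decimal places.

0.7814

I_{0,0} (trapezoid, 1 panel, h=2.2000): 0.786753
I_{1,0} (trapezoid, 2 panels, h=1.1000): 0.782723
I_{1,1} = 0.782723 + (0.782723 − 0.786753)/3 = 0.781380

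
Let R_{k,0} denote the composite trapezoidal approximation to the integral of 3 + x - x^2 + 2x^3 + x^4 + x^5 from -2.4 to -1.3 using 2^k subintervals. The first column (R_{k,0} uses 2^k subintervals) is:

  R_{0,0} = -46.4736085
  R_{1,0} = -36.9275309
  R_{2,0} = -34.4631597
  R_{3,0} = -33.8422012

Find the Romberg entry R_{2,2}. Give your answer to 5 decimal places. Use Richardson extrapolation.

R_{1,1} = -36.9275309 + (-36.9275309 − (-46.4736085))/3 = -33.7455050
R_{2,1} = -34.4631597 + (-34.4631597 − (-36.9275309))/3 = -33.6417026
R_{2,2} = (16·(-33.6417026) − (-33.7455050)) / 15 = -33.6347824

-33.63478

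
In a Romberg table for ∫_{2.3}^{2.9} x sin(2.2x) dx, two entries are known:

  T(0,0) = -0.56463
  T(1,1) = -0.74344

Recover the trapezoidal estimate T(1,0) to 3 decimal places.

-0.699

From T(1,1) = (4·T(1,0) − T(0,0))/3, solve for T(1,0):
4·T(1,0) = 3·(-0.74344) + (-0.56463) = -2.79495
T(1,0) = -0.69874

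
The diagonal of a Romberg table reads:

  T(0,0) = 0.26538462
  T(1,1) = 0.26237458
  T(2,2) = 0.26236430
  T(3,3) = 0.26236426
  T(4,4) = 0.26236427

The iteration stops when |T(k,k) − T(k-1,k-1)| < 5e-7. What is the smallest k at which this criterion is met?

k = 3

|T(1,1) − T(0,0)| = 0.00301004 ≥ 5e-7
|T(2,2) − T(1,1)| = 0.00001028 ≥ 5e-7
|T(3,3) − T(2,2)| = 0.00000004 < 5e-7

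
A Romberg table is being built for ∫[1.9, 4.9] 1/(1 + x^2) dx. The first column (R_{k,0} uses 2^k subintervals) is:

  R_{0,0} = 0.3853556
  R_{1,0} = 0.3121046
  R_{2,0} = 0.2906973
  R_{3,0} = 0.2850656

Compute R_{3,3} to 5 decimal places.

0.28316

R_{1,1} = (4·0.3121046 − 0.3853556) / 3 = 0.2876876
R_{2,1} = (4·0.2906973 − 0.3121046) / 3 = 0.2835615
R_{3,1} = 0.2850656 + (0.2850656 − 0.2906973)/3 = 0.2831884
R_{2,2} = 0.2835615 + (0.2835615 − 0.2876876)/15 = 0.2832864
R_{3,2} = (16·0.2831884 − 0.2835615) / 15 = 0.2831635
R_{3,3} = (64·0.2831635 − 0.2832864) / 63 = 0.2831615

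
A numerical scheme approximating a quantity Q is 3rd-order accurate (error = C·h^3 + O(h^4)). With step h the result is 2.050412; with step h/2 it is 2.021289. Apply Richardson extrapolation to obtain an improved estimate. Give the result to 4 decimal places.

Extrapolated value = (8·A(h/2) − A(h)) / (8 − 1)
= (8·2.021289 − 2.050412) / 7
= 14.119900 / 7 = 2.017129

2.0171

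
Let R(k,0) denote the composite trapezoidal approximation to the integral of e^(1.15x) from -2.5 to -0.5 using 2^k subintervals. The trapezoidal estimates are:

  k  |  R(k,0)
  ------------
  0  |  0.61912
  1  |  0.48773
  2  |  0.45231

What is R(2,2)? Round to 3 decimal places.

0.440

R(1,1) = 0.48773 + (0.48773 − 0.61912)/3 = 0.44393
R(2,1) = (4·0.45231 − 0.48773) / 3 = 0.44050
R(2,2) = (16·0.44050 − 0.44393) / 15 = 0.44027
(Column j=1 coincides with Simpson's rule on the same nodes.)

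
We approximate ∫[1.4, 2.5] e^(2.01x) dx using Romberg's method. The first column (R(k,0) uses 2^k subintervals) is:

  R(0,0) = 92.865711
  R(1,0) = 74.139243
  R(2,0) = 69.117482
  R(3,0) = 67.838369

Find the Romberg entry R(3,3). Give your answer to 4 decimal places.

67.4098

R(1,1) = (4·74.139243 − 92.865711) / 3 = 67.897087
R(2,1) = (4·69.117482 − 74.139243) / 3 = 67.443562
R(3,1) = (4·67.838369 − 69.117482) / 3 = 67.411998
R(2,2) = (16·67.443562 − 67.897087) / 15 = 67.413327
R(3,2) = (16·67.411998 − 67.443562) / 15 = 67.409894
R(3,3) = 67.409894 + (67.409894 − 67.413327)/63 = 67.409840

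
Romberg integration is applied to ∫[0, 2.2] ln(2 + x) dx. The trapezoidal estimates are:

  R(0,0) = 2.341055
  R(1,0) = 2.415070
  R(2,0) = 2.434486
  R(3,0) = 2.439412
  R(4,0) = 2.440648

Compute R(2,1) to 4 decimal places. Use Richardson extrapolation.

R(2,1) = 2.434486 + (2.434486 − 2.415070)/3 = 2.440958

2.4410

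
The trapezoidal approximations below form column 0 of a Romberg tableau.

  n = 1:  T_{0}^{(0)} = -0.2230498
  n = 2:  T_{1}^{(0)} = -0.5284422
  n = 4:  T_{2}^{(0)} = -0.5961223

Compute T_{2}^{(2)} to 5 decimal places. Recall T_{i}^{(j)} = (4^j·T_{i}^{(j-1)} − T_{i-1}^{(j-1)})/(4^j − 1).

-0.61791

Richardson extrapolation on the trapezoidal column (denominator 4−1=3):
T_{1}^{(1)} = (4·(-0.5284422) − (-0.2230498)) / 3 = -0.6302397
T_{2}^{(1)} = (4·(-0.5961223) − (-0.5284422)) / 3 = -0.6186823
T_{2}^{(2)} = -0.6186823 + (-0.6186823 − (-0.6302397))/15 = -0.6179118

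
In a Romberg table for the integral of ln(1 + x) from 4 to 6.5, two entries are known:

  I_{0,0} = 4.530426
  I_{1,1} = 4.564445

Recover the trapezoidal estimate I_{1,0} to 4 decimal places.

4.5559

From I_{1,1} = (4·I_{1,0} − I_{0,0})/3, solve for I_{1,0}:
4·I_{1,0} = 3·4.564445 + 4.530426 = 18.223761
I_{1,0} = 4.555940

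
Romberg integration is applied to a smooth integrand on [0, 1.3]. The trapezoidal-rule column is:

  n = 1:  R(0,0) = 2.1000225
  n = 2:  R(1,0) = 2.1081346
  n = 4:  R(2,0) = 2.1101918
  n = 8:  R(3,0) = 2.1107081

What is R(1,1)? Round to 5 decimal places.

2.11084

Richardson extrapolation on the trapezoidal column (denominator 4−1=3):
R(1,1) = (4·2.1081346 − 2.1000225) / 3 = 2.1108386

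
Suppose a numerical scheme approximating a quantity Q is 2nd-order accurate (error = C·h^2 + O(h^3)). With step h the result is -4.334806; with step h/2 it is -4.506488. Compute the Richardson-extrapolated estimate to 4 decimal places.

-4.5637

Extrapolated value = (4·A(h/2) − A(h)) / (4 − 1)
= (4·(-4.506488) − (-4.334806)) / 3
= -13.691146 / 3 = -4.563715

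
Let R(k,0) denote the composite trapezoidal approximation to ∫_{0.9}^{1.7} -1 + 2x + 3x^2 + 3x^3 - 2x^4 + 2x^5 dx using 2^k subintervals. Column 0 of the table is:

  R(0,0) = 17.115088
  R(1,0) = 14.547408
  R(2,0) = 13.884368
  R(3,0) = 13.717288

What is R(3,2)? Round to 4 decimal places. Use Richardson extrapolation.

13.6615

R(2,1) = (4·13.884368 − 14.547408) / 3 = 13.663355
R(3,1) = 13.717288 + (13.717288 − 13.884368)/3 = 13.661595
R(3,2) = 13.661595 + (13.661595 − 13.663355)/15 = 13.661478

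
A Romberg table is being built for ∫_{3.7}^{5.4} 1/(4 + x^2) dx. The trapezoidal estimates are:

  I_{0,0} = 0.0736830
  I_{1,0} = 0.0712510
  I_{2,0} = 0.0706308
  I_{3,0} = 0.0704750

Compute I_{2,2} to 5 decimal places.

0.07042

Richardson extrapolation on the trapezoidal column (denominator 4−1=3):
I_{1,1} = 0.0712510 + (0.0712510 − 0.0736830)/3 = 0.0704403
I_{2,1} = 0.0706308 + (0.0706308 − 0.0712510)/3 = 0.0704241
I_{2,2} = (16·0.0704241 − 0.0704403) / 15 = 0.0704230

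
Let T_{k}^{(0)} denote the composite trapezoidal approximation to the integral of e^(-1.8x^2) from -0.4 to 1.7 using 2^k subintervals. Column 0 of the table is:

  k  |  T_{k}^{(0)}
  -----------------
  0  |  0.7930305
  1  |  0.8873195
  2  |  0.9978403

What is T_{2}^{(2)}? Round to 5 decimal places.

T_{1}^{(1)} = 0.8873195 + (0.8873195 − 0.7930305)/3 = 0.9187492
T_{2}^{(1)} = 0.9978403 + (0.9978403 − 0.8873195)/3 = 1.0346806
T_{2}^{(2)} = 1.0346806 + (1.0346806 − 0.9187492)/15 = 1.0424094

1.04241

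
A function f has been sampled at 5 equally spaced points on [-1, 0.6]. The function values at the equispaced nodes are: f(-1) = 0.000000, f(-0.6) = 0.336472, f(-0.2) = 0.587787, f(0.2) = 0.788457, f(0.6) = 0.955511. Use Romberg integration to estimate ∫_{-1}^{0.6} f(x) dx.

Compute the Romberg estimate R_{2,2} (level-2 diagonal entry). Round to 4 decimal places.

0.8843

R_{0,0} (trapezoid, 1 panel, h=1.6000): 0.764409
R_{1,0} (trapezoid, 2 panels, h=0.8000): 0.852434
R_{2,0} (trapezoid, 4 panels, h=0.4000): 0.876189
R_{1,1} = 0.852434 + (0.852434 − 0.764409)/3 = 0.881776
R_{2,1} = 0.876189 + (0.876189 − 0.852434)/3 = 0.884107
R_{2,2} = 0.884107 + (0.884107 − 0.881776)/15 = 0.884262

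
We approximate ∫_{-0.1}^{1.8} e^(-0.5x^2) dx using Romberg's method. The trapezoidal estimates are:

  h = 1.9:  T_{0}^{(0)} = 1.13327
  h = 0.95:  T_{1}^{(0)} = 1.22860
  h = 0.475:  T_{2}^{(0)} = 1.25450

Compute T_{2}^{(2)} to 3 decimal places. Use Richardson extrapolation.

Richardson extrapolation on the trapezoidal column (denominator 4−1=3):
T_{1}^{(1)} = 1.22860 + (1.22860 − 1.13327)/3 = 1.26038
T_{2}^{(1)} = 1.25450 + (1.25450 − 1.22860)/3 = 1.26313
T_{2}^{(2)} = 1.26313 + (1.26313 − 1.26038)/15 = 1.26331

1.263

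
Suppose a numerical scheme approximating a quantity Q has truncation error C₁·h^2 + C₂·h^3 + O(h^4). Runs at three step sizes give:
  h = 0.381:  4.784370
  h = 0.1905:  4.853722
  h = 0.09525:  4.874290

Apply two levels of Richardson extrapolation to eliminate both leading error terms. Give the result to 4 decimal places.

4.8818

First eliminate the h^2 term (factor 2^2 = 4):
  B₁ = (4·4.853722 − 4.784370)/3 = 4.876839
  B₂ = (4·4.874290 − 4.853722)/3 = 4.881146
Then eliminate the h^3 term (factor 2^3 = 8):
  (8·4.881146 − 4.876839)/7 = 4.881761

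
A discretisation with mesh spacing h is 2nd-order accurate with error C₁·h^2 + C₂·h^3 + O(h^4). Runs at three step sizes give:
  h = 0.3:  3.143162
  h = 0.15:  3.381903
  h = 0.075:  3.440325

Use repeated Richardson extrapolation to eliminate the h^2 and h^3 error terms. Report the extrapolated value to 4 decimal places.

First eliminate the h^2 term (factor 2^2 = 4):
  B₁ = (4·3.381903 − 3.143162)/3 = 3.461483
  B₂ = (4·3.440325 − 3.381903)/3 = 3.459799
Then eliminate the h^3 term (factor 2^3 = 8):
  (8·3.459799 − 3.461483)/7 = 3.459558

3.4596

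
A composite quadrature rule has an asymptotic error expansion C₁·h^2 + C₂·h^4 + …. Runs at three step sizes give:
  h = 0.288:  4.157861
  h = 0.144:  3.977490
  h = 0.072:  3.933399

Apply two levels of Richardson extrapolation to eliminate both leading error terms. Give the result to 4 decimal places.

3.9188

First eliminate the h^2 term (factor 2^2 = 4):
  B₁ = (4·3.977490 − 4.157861)/3 = 3.917366
  B₂ = (4·3.933399 − 3.977490)/3 = 3.918702
Then eliminate the h^4 term (factor 2^4 = 16):
  (16·3.918702 − 3.917366)/15 = 3.918791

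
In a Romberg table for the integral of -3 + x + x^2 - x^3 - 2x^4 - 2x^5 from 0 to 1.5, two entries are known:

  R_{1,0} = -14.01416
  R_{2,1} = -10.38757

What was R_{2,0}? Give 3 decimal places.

-11.294

From R_{2,1} = (4·R_{2,0} − R_{1,0})/3, solve for R_{2,0}:
4·R_{2,0} = 3·(-10.38757) + (-14.01416) = -45.17687
R_{2,0} = -11.29422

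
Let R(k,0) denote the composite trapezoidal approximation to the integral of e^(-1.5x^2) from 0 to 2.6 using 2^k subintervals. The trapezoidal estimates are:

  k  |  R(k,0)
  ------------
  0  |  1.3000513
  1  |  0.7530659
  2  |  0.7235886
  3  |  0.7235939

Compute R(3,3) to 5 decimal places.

0.72427

R(1,1) = (4·0.7530659 − 1.3000513) / 3 = 0.5707374
R(2,1) = 0.7235886 + (0.7235886 − 0.7530659)/3 = 0.7137628
R(3,1) = (4·0.7235939 − 0.7235886) / 3 = 0.7235957
R(2,2) = 0.7137628 + (0.7137628 − 0.5707374)/15 = 0.7232978
R(3,2) = 0.7235957 + (0.7235957 − 0.7137628)/15 = 0.7242512
R(3,3) = (64·0.7242512 − 0.7232978) / 63 = 0.7242663
(Column j=1 coincides with Simpson's rule on the same nodes.)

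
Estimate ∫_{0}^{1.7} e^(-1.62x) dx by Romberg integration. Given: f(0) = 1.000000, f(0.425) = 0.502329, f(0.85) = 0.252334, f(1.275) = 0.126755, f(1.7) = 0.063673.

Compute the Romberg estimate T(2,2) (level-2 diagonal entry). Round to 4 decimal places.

0.5781

T(0,0) (trapezoid, 1 panel, h=1.7000): 0.904122
T(1,0) (trapezoid, 2 panels, h=0.8500): 0.666545
T(2,0) (trapezoid, 4 panels, h=0.4250): 0.600633
T(1,1) = 0.666545 + (0.666545 − 0.904122)/3 = 0.587353
T(2,1) = 0.600633 + (0.600633 − 0.666545)/3 = 0.578662
T(2,2) = 0.578662 + (0.578662 − 0.587353)/15 = 0.578083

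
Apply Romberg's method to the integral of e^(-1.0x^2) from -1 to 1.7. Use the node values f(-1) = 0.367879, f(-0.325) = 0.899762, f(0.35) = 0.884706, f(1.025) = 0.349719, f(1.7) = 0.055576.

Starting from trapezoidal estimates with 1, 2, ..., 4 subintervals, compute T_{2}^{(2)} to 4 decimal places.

T_{0}^{(0)} (trapezoid, 1 panel, h=2.7000): 0.571664
T_{1}^{(0)} (trapezoid, 2 panels, h=1.3500): 1.480185
T_{2}^{(0)} (trapezoid, 4 panels, h=0.6750): 1.583492
T_{1}^{(1)} = 1.480185 + (1.480185 − 0.571664)/3 = 1.783025
T_{2}^{(1)} = 1.583492 + (1.583492 − 1.480185)/3 = 1.617928
T_{2}^{(2)} = 1.617928 + (1.617928 − 1.783025)/15 = 1.606922

1.6069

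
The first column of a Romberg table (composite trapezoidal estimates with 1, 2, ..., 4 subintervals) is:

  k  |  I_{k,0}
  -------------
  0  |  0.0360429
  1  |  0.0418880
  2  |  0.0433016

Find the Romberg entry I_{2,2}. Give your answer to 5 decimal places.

0.04377

Richardson extrapolation on the trapezoidal column (denominator 4−1=3):
I_{1,1} = (4·0.0418880 − 0.0360429) / 3 = 0.0438364
I_{2,1} = (4·0.0433016 − 0.0418880) / 3 = 0.0437728
I_{2,2} = 0.0437728 + (0.0437728 − 0.0438364)/15 = 0.0437686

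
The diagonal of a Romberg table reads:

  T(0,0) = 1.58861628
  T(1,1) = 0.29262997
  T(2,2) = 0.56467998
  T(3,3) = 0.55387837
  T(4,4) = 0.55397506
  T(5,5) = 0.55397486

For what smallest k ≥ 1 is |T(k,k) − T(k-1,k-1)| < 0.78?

|T(1,1) − T(0,0)| = 1.29598631 ≥ 0.78
|T(2,2) − T(1,1)| = 0.27205001 < 0.78

k = 2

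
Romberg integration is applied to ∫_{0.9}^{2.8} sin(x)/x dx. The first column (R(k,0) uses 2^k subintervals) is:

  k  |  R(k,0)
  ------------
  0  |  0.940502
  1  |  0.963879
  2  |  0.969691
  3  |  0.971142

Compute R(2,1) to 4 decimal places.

0.9716

R(2,1) = (4·0.969691 − 0.963879) / 3 = 0.971628
(Column j=1 coincides with Simpson's rule on the same nodes.)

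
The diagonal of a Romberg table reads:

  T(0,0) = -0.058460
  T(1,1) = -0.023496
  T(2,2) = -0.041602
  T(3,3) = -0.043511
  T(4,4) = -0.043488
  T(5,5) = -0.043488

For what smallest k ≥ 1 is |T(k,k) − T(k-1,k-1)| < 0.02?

|T(1,1) − T(0,0)| = 0.034964 ≥ 0.02
|T(2,2) − T(1,1)| = 0.018106 < 0.02

k = 2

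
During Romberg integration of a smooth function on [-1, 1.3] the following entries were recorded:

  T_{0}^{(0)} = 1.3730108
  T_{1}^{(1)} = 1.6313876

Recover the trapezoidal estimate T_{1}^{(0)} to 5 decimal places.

From T_{1}^{(1)} = (4·T_{1}^{(0)} − T_{0}^{(0)})/3, solve for T_{1}^{(0)}:
4·T_{1}^{(0)} = 3·1.6313876 + 1.3730108 = 6.2671736
T_{1}^{(0)} = 1.5667934

1.56679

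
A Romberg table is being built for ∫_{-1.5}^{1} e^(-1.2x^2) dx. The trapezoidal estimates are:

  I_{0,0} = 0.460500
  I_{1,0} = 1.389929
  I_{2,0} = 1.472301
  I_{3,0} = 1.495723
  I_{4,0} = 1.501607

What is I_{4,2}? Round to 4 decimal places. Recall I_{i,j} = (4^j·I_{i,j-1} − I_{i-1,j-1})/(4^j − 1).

Richardson extrapolation on the trapezoidal column (denominator 4−1=3):
I_{3,1} = (4·1.495723 − 1.472301) / 3 = 1.503530
I_{4,1} = 1.501607 + (1.501607 − 1.495723)/3 = 1.503568
I_{4,2} = (16·1.503568 − 1.503530) / 15 = 1.503571
(Column j=1 coincides with Simpson's rule on the same nodes.)

1.5036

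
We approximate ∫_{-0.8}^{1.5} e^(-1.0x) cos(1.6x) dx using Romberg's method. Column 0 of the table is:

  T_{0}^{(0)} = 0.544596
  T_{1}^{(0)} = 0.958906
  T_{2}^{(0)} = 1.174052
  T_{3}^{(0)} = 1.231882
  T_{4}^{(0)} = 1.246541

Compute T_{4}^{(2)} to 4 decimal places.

T_{3}^{(1)} = (4·1.231882 − 1.174052) / 3 = 1.251159
T_{4}^{(1)} = (4·1.246541 − 1.231882) / 3 = 1.251427
T_{4}^{(2)} = (16·1.251427 − 1.251159) / 15 = 1.251445

1.2514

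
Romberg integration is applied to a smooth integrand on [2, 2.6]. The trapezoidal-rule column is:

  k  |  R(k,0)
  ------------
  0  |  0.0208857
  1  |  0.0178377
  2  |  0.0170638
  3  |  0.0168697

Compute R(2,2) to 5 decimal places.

0.01680

R(1,1) = 0.0178377 + (0.0178377 − 0.0208857)/3 = 0.0168217
R(2,1) = (4·0.0170638 − 0.0178377) / 3 = 0.0168058
R(2,2) = 0.0168058 + (0.0168058 − 0.0168217)/15 = 0.0168047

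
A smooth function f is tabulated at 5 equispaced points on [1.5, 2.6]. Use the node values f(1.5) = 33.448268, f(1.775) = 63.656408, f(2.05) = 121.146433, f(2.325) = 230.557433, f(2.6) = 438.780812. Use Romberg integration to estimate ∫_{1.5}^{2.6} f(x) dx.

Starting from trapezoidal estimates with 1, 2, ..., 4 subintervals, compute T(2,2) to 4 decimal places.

T(0,0) (trapezoid, 1 panel, h=1.1000): 259.725994
T(1,0) (trapezoid, 2 panels, h=0.5500): 196.493535
T(2,0) (trapezoid, 4 panels, h=0.2750): 179.155574
T(1,1) = 196.493535 + (196.493535 − 259.725994)/3 = 175.416049
T(2,1) = 179.155574 + (179.155574 − 196.493535)/3 = 173.376254
T(2,2) = 173.376254 + (173.376254 − 175.416049)/15 = 173.240268

173.2403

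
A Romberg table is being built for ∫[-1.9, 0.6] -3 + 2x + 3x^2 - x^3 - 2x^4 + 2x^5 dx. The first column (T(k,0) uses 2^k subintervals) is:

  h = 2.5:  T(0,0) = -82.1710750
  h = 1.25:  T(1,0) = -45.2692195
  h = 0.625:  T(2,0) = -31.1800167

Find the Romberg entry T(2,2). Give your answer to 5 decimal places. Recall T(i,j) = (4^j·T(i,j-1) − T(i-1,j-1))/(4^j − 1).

-26.05128

Richardson extrapolation on the trapezoidal column (denominator 4−1=3):
T(1,1) = (4·(-45.2692195) − (-82.1710750)) / 3 = -32.9686010
T(2,1) = -31.1800167 + (-31.1800167 − (-45.2692195))/3 = -26.4836158
T(2,2) = (16·(-26.4836158) − (-32.9686010)) / 15 = -26.0512835
(Column j=1 coincides with Simpson's rule on the same nodes.)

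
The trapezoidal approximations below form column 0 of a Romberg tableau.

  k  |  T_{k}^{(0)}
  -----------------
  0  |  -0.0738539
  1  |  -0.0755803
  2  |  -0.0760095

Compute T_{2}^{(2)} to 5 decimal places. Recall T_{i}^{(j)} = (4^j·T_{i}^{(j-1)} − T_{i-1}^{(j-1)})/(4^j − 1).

Richardson extrapolation on the trapezoidal column (denominator 4−1=3):
T_{1}^{(1)} = (4·(-0.0755803) − (-0.0738539)) / 3 = -0.0761558
T_{2}^{(1)} = -0.0760095 + (-0.0760095 − (-0.0755803))/3 = -0.0761526
T_{2}^{(2)} = (16·(-0.0761526) − (-0.0761558)) / 15 = -0.0761524

-0.07615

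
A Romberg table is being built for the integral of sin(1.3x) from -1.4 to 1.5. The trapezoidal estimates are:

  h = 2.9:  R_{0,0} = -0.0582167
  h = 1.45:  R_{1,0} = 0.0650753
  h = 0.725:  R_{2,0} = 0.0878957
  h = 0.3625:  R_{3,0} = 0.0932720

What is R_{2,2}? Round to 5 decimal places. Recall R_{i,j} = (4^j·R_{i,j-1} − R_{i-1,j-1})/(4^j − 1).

R_{1,1} = 0.0650753 + (0.0650753 − (-0.0582167))/3 = 0.1061726
R_{2,1} = (4·0.0878957 − 0.0650753) / 3 = 0.0955025
R_{2,2} = (16·0.0955025 − 0.1061726) / 15 = 0.0947912

0.09479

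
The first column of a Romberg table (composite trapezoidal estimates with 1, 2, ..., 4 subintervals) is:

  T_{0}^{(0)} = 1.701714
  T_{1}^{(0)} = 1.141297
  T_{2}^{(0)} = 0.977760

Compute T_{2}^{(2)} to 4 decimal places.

0.9212

Richardson extrapolation on the trapezoidal column (denominator 4−1=3):
T_{1}^{(1)} = (4·1.141297 − 1.701714) / 3 = 0.954491
T_{2}^{(1)} = 0.977760 + (0.977760 − 1.141297)/3 = 0.923248
T_{2}^{(2)} = (16·0.923248 − 0.954491) / 15 = 0.921165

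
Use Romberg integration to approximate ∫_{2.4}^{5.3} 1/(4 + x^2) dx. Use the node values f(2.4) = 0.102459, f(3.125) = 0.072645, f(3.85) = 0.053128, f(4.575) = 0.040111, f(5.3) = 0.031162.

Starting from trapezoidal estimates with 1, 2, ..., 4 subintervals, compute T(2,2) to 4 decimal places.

0.1669

T(0,0) (trapezoid, 1 panel, h=2.9000): 0.193750
T(1,0) (trapezoid, 2 panels, h=1.4500): 0.173911
T(2,0) (trapezoid, 4 panels, h=0.7250): 0.168704
T(1,1) = 0.173911 + (0.173911 − 0.193750)/3 = 0.167298
T(2,1) = 0.168704 + (0.168704 − 0.173911)/3 = 0.166968
T(2,2) = 0.166968 + (0.166968 − 0.167298)/15 = 0.166946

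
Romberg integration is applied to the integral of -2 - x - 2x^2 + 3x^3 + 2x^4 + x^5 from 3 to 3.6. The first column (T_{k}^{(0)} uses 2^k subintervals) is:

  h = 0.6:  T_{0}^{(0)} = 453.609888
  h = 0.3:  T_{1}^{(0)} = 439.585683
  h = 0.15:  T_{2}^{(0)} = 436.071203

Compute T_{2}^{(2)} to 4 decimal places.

434.8990

Richardson extrapolation on the trapezoidal column (denominator 4−1=3):
T_{1}^{(1)} = (4·439.585683 − 453.609888) / 3 = 434.910948
T_{2}^{(1)} = (4·436.071203 − 439.585683) / 3 = 434.899710
T_{2}^{(2)} = (16·434.899710 − 434.910948) / 15 = 434.898961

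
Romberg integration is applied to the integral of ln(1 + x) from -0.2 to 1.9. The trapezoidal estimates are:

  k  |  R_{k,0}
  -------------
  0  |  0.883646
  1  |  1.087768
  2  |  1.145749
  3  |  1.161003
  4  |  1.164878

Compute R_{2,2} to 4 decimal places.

R_{1,1} = 1.087768 + (1.087768 − 0.883646)/3 = 1.155809
R_{2,1} = (4·1.145749 − 1.087768) / 3 = 1.165076
R_{2,2} = 1.165076 + (1.165076 − 1.155809)/15 = 1.165694

1.1657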